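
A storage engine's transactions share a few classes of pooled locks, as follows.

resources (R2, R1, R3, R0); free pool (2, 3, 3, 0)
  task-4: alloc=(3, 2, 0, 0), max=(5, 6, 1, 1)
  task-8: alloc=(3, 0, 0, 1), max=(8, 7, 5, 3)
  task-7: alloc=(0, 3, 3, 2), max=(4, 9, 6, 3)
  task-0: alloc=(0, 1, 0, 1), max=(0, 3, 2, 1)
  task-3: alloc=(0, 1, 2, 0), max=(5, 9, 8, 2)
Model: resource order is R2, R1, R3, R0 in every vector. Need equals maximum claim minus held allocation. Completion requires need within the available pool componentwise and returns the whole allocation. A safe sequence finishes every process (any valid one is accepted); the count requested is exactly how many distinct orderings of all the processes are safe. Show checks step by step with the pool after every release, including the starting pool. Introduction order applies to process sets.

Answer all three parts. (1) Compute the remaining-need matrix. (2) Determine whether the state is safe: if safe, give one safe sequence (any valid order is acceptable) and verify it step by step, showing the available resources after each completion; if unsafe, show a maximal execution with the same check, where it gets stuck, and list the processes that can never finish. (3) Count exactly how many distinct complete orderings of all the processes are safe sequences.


(1) Need matrix, components ordered R2, R1, R3, R0:
  task-4: (2, 4, 1, 1)
  task-8: (5, 7, 5, 2)
  task-7: (4, 6, 3, 1)
  task-0: (0, 2, 2, 0)
  task-3: (5, 8, 6, 2)
(2) SAFE — a valid safe sequence is task-0, task-4, task-7, task-3, task-8.
Key observation: task-4 marks the first exact bind of the order: its need (2, 4, 1, 1) fits the free (2, 4, 3, 1) with zero slack on a requested resource.
Verifying each step:
  pool = (2, 3, 3, 0)
  task-0 needs (0, 2, 2, 0) <= (2, 3, 3, 0) -> finishes; pool += (0, 1, 0, 1) = (2, 4, 3, 1)
  task-4 needs (2, 4, 1, 1) <= (2, 4, 3, 1) -> finishes; pool += (3, 2, 0, 0) = (5, 6, 3, 1)
  task-7 needs (4, 6, 3, 1) <= (5, 6, 3, 1) -> finishes; pool += (0, 3, 3, 2) = (5, 9, 6, 3)
  task-3 needs (5, 8, 6, 2) <= (5, 9, 6, 3) -> finishes; pool += (0, 1, 2, 0) = (5, 10, 8, 3)
  task-8 needs (5, 7, 5, 2) <= (5, 10, 8, 3) -> finishes; pool += (3, 0, 0, 1) = (8, 10, 8, 4)
(3) Precisely 2 of the possible complete orderings are safe sequences.


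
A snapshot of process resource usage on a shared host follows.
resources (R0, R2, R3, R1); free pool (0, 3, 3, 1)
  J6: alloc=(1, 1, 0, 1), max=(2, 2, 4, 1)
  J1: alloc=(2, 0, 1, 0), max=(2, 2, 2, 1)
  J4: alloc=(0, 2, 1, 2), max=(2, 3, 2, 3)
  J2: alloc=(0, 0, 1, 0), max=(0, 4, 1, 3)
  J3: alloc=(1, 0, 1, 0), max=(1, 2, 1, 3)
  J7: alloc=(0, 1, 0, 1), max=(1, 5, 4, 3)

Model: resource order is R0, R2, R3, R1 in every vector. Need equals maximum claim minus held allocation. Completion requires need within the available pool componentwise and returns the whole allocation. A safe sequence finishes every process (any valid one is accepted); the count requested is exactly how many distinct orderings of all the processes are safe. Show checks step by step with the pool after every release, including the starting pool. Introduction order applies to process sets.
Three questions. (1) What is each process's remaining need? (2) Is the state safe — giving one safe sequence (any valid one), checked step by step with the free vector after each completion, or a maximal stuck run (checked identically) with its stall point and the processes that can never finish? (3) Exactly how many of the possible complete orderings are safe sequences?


(1) Need matrix, components ordered R0, R2, R3, R1:
  J6: (1, 1, 4, 0)
  J1: (0, 2, 1, 1)
  J4: (2, 1, 1, 1)
  J2: (0, 4, 0, 3)
  J3: (0, 2, 0, 3)
  J7: (1, 4, 4, 2)
(2) SAFE — a valid safe sequence is J1, J6, J7, J2, J4, J3.
Key observation: reading the order forward, J1 is the first process whose need (0, 2, 1, 1) meets the free pool (0, 3, 3, 1) exactly on a resource it requests.
Check, step by step:
  pool = (0, 3, 3, 1)
  run J1 (needs (0, 2, 1, 1), free (0, 3, 3, 1)); after release of (2, 0, 1, 0) the pool is (2, 3, 4, 1)
  run J6 (needs (1, 1, 4, 0), free (2, 3, 4, 1)); after release of (1, 1, 0, 1) the pool is (3, 4, 4, 2)
  run J7 (needs (1, 4, 4, 2), free (3, 4, 4, 2)); after release of (0, 1, 0, 1) the pool is (3, 5, 4, 3)
  run J2 (needs (0, 4, 0, 3), free (3, 5, 4, 3)); after release of (0, 0, 1, 0) the pool is (3, 5, 5, 3)
  run J4 (needs (2, 1, 1, 1), free (3, 5, 5, 3)); after release of (0, 2, 1, 2) the pool is (3, 7, 6, 5)
  run J3 (needs (0, 2, 0, 3), free (3, 7, 6, 5)); after release of (1, 0, 1, 0) the pool is (4, 7, 7, 5)
(3) Exactly 36 of the possible complete orderings are safe sequences.


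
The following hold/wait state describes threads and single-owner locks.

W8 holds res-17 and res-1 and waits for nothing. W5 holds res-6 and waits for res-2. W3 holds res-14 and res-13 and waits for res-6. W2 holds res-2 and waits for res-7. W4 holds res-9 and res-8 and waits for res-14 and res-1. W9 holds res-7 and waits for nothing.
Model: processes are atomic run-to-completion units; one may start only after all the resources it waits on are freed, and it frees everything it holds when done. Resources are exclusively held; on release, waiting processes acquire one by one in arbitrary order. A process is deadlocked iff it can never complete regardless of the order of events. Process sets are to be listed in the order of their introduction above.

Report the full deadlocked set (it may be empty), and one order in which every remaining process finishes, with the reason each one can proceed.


Nothing here is deadlocked.
Key observation: no waiting chain loops back on itself — every chain ends at a process that waits on nothing, so everyone eventually runs.
The rest can finish in the order W9, W2, W5, W3, W8, W4.
Check, step by step:
  run W9 (it waits on nothing); releases res-7
  W2: everything it awaited (res-7) is free; runs, freeing res-2
  W5: everything it awaited (res-2) is free; runs, freeing res-6
  W3: everything it awaited (res-6) is free; runs, freeing res-14 and res-13
  run W8 (it waits on nothing); releases res-17 and res-1
  W4: everything it awaited (res-14 and res-1) is free; runs, freeing res-9 and res-8


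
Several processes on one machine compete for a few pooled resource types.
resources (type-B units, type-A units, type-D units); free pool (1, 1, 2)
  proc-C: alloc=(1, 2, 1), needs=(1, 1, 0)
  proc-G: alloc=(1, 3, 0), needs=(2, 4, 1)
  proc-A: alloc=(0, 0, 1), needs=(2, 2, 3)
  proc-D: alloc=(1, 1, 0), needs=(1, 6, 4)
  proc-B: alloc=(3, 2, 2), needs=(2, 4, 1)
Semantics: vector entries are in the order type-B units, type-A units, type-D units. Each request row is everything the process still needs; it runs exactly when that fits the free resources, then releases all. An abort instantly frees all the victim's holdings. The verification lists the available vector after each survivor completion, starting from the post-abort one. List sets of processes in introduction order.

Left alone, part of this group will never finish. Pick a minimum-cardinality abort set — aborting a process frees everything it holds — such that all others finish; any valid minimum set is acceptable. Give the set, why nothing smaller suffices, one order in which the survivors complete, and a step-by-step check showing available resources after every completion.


Abort proc-D.
Key observation: the returned (1, 1, 0) from proc-D is what brings proc-B — unrunnable before, under any order — into play at step 2.
Minimality: the empty abort set fails — the state is deadlocked as it stands.
The survivors complete as proc-C, proc-B, proc-A, proc-G. Check, step by step (starting from the post-abort pool):
  pool = (2, 2, 2)
  proc-C: need (1, 1, 0) fits (2, 2, 2); releases (1, 2, 1), pool now (3, 4, 3)
  proc-B: need (2, 4, 1) fits (3, 4, 3); releases (3, 2, 2), pool now (6, 6, 5)
  proc-A: need (2, 2, 3) fits (6, 6, 5); releases (0, 0, 1), pool now (6, 6, 6)
  proc-G: need (2, 4, 1) fits (6, 6, 6); releases (1, 3, 0), pool now (7, 9, 6)


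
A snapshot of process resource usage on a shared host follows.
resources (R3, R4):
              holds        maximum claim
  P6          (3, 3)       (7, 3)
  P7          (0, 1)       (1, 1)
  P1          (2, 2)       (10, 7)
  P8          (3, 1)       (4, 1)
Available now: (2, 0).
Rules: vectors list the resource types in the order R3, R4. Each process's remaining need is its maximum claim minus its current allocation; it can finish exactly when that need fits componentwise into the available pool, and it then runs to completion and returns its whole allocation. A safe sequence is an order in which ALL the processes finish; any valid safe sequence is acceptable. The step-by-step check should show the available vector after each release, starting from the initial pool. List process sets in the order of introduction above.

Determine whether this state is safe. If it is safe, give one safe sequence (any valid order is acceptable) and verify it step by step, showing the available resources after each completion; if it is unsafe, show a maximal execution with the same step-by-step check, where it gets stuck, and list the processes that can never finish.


SAFE — a valid safe sequence is P8, P6, P7, P1.
Key observation: P1 marks the first exact bind of the order: its need (8, 5) fits the free (8, 5) with zero slack on a requested resource.
Verifying each step:
  pool = (2, 0)
  P8 needs (1, 0) <= (2, 0) -> finishes; pool += (3, 1) = (5, 1)
  P6 needs (4, 0) <= (5, 1) -> finishes; pool += (3, 3) = (8, 4)
  P7 needs (1, 0) <= (8, 4) -> finishes; pool += (0, 1) = (8, 5)
  P1 needs (8, 5) <= (8, 5) -> finishes; pool += (2, 2) = (10, 7)


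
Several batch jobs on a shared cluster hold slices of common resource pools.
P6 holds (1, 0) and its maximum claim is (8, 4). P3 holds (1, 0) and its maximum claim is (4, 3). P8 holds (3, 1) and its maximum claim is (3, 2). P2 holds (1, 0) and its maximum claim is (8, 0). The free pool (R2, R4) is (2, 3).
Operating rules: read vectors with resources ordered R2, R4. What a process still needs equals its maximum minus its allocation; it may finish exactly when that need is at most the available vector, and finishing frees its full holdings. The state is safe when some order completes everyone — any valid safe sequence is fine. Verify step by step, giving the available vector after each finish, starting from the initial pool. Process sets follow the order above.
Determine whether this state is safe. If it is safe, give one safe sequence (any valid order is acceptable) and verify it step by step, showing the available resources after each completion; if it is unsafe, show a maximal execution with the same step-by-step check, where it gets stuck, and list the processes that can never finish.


UNSAFE — no complete ordering exists.
Key observation: R2 is the bottleneck — with P8, P3 done the pool holds (6, 4), short of every remaining need.
Going as far as possible: P8, P3; after that, nothing fits. Check, step by step:
  pool = (2, 3)
  run P8 (needs (0, 1), free (2, 3)); after release of (3, 1) the pool is (5, 4)
  run P3 (needs (3, 3), free (5, 4)); after release of (1, 0) the pool is (6, 4)
  P6 cannot run: need (7, 4) vs free (6, 4) (insufficient R2)
  P2 cannot run: need (7, 0) vs free (6, 4) (insufficient R2)
Never able to finish: P6 and P2.


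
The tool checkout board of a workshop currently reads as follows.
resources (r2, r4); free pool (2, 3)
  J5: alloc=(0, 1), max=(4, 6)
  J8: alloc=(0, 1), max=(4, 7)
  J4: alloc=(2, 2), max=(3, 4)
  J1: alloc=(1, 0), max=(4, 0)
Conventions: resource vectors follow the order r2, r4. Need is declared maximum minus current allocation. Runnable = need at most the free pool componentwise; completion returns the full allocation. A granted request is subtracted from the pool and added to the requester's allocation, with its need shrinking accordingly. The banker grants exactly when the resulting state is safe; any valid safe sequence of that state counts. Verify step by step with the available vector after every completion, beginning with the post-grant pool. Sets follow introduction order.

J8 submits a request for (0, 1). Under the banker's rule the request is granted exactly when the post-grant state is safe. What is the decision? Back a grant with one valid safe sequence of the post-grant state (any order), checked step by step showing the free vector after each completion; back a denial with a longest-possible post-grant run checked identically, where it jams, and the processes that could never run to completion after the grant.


DENY. Granting would leave the state unsafe.
Key observation: no order helps: past J4, J1, the free pool tops out at (5, 4), below what each blocked process needs in r4.
On the post-grant state, J4, J1 is a maximal run — nothing extends it. Check, step by step:
  pool = (2, 2)
  run J4 (needs (1, 2), free (2, 2)); after release of (2, 2) the pool is (4, 4)
  run J1 (needs (3, 0), free (4, 4)); after release of (1, 0) the pool is (5, 4)
  blocked: J5 wants (4, 5), pool (5, 4) — not enough r4
  blocked: J8 wants (4, 5), pool (5, 4) — not enough r4
Processes that could never finish after the grant: J5 and J8.


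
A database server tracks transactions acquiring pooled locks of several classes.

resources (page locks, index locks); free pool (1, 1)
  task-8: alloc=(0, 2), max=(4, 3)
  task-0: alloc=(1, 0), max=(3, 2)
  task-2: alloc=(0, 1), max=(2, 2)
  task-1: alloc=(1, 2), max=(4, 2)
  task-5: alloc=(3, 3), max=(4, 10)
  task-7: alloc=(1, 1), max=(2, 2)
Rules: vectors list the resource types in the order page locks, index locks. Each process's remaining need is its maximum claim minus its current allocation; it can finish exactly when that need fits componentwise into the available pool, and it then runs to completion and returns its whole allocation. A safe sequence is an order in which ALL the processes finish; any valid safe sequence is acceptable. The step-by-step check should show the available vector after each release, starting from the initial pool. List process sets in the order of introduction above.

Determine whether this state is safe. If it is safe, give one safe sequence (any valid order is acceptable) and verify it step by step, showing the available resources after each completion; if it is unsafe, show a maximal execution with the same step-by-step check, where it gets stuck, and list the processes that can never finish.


SAFE — a valid safe sequence is task-7, task-0, task-2, task-1, task-8, task-5.
Key observation: the first exact fit in this order is task-7 — it needs (1, 1) with (1, 1) free, meeting a requested resource to the last unit.
Step-by-step check:
  pool = (1, 1)
  run task-7 (needs (1, 1), free (1, 1)); after release of (1, 1) the pool is (2, 2)
  run task-0 (needs (2, 2), free (2, 2)); after release of (1, 0) the pool is (3, 2)
  run task-2 (needs (2, 1), free (3, 2)); after release of (0, 1) the pool is (3, 3)
  run task-1 (needs (3, 0), free (3, 3)); after release of (1, 2) the pool is (4, 5)
  run task-8 (needs (4, 1), free (4, 5)); after release of (0, 2) the pool is (4, 7)
  run task-5 (needs (1, 7), free (4, 7)); after release of (3, 3) the pool is (7, 10)


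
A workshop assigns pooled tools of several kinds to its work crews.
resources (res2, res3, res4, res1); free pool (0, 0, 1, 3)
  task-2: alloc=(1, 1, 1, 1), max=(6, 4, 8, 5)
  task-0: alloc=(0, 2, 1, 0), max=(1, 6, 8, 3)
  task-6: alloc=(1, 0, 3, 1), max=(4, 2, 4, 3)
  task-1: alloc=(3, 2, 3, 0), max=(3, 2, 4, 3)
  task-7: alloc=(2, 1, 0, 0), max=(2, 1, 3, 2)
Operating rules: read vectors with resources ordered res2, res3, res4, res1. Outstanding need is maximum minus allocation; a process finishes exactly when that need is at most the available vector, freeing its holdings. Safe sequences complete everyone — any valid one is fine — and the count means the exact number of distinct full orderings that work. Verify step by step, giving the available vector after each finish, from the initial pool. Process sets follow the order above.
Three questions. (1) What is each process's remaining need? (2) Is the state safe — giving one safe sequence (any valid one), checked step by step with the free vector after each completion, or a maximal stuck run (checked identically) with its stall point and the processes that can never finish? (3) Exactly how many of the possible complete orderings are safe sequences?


(1) Outstanding need per process (order res2, res3, res4, res1):
  task-2: (5, 3, 7, 4)
  task-0: (1, 4, 7, 3)
  task-6: (3, 2, 1, 2)
  task-1: (0, 0, 1, 3)
  task-7: (0, 0, 3, 2)
(2) The state is SAFE; one workable sequence: task-1, task-7, task-6, task-2, task-0.
Key observation: at task-1 the run first touches a limit — (0, 0, 1, 3) against (0, 0, 1, 3), exact on a resource it actually requests.
Check, step by step:
  pool = (0, 0, 1, 3)
  task-1: need (0, 0, 1, 3) fits (0, 0, 1, 3); releases (3, 2, 3, 0), pool now (3, 2, 4, 3)
  task-7: need (0, 0, 3, 2) fits (3, 2, 4, 3); releases (2, 1, 0, 0), pool now (5, 3, 4, 3)
  task-6: need (3, 2, 1, 2) fits (5, 3, 4, 3); releases (1, 0, 3, 1), pool now (6, 3, 7, 4)
  task-2: need (5, 3, 7, 4) fits (6, 3, 7, 4); releases (1, 1, 1, 1), pool now (7, 4, 8, 5)
  task-0: need (1, 4, 7, 3) fits (7, 4, 8, 5); releases (0, 2, 1, 0), pool now (7, 6, 9, 5)
(3) Exactly 2 of the possible complete orderings are safe sequences.


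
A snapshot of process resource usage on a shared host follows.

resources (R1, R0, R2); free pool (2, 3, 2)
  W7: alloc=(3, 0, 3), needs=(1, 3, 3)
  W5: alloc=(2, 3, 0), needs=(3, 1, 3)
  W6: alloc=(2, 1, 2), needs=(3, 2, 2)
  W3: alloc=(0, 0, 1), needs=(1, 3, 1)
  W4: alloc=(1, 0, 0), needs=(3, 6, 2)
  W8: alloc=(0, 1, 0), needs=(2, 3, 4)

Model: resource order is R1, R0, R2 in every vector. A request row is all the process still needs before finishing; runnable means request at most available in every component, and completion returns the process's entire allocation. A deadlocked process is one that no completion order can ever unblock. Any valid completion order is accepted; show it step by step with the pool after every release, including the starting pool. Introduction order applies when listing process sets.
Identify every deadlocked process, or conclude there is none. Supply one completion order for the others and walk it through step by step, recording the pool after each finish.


Nothing here is deadlocked.
Key observation: there is always a runnable process — W3 first — so the state unwinds completely.
The rest can finish in the order W3, W7, W8, W5, W4, W6. Verifying each step:
  pool = (2, 3, 2)
  W3 needs (1, 3, 1) <= (2, 3, 2) -> finishes; pool += (0, 0, 1) = (2, 3, 3)
  W7 needs (1, 3, 3) <= (2, 3, 3) -> finishes; pool += (3, 0, 3) = (5, 3, 6)
  W8 needs (2, 3, 4) <= (5, 3, 6) -> finishes; pool += (0, 1, 0) = (5, 4, 6)
  W5 needs (3, 1, 3) <= (5, 4, 6) -> finishes; pool += (2, 3, 0) = (7, 7, 6)
  W4 needs (3, 6, 2) <= (7, 7, 6) -> finishes; pool += (1, 0, 0) = (8, 7, 6)
  W6 needs (3, 2, 2) <= (8, 7, 6) -> finishes; pool += (2, 1, 2) = (10, 8, 8)


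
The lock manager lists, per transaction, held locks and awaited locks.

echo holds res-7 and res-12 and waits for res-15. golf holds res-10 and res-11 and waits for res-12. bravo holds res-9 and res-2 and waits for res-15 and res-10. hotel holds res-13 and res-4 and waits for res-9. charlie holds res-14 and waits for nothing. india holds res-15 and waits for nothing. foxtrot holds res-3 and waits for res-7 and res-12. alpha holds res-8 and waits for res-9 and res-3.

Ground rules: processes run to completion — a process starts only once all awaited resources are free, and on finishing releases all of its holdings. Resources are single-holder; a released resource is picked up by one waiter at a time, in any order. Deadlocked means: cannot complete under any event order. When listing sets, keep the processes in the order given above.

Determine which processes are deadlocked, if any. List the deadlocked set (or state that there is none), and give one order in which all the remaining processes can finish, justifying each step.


Nothing here is deadlocked.
Key observation: every chain of waits terminates; starting from the processes that wait on nothing, all the rest unlock in turn.
One completion order for the rest: india, echo, golf, bravo, foxtrot, charlie, alpha, hotel.
Verifying each step:
  india waits on nothing -> runs at once and releases res-15
  run echo (all its waits — res-15 — are resolved); releases res-7 and res-12
  run golf (all its waits — res-12 — are resolved); releases res-10 and res-11
  run bravo (all its waits — res-15 and res-10 — are resolved); releases res-9 and res-2
  run foxtrot (all its waits — res-7 and res-12 — are resolved); releases res-3
  charlie waits on nothing -> runs at once and releases res-14
  run alpha (all its waits — res-9 and res-3 — are resolved); releases res-8
  run hotel (all its waits — res-9 — are resolved); releases res-13 and res-4


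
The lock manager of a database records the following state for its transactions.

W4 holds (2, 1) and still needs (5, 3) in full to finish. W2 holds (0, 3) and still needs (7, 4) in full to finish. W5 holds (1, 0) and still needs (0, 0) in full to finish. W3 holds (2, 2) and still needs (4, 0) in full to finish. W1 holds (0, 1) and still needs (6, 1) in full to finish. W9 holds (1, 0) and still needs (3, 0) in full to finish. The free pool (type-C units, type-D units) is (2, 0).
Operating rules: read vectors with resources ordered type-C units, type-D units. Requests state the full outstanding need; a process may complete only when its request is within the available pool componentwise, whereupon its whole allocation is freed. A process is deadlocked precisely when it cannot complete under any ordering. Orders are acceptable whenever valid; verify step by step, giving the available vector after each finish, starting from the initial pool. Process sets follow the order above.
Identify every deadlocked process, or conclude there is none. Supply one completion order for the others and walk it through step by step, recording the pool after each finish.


No process is deadlocked.
Key observation: no deadlock: W5 fits now, and the freed resources carry the rest through.
The rest can finish in the order W5, W9, W3, W1, W4, W2. Check, step by step:
  pool = (2, 0)
  W5: need (0, 0) fits (2, 0); releases (1, 0), pool now (3, 0)
  W9: need (3, 0) fits (3, 0); releases (1, 0), pool now (4, 0)
  W3: need (4, 0) fits (4, 0); releases (2, 2), pool now (6, 2)
  W1: need (6, 1) fits (6, 2); releases (0, 1), pool now (6, 3)
  W4: need (5, 3) fits (6, 3); releases (2, 1), pool now (8, 4)
  W2: need (7, 4) fits (8, 4); releases (0, 3), pool now (8, 7)


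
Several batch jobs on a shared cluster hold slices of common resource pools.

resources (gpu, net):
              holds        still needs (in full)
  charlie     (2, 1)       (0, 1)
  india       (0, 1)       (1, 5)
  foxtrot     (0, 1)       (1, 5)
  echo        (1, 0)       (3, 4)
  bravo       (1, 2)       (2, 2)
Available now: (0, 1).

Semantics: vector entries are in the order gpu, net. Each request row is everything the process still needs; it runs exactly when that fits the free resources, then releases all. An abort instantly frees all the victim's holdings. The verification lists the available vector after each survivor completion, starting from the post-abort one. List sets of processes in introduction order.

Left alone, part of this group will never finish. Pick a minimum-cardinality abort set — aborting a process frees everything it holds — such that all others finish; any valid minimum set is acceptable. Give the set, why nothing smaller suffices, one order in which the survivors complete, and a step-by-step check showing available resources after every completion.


Minimum abort set: foxtrot.
Key observation: aborting foxtrot returns (0, 1), and india — hopeless before — runs at step 3 with the returned capacity in the pool.
Why nothing smaller works: aborting no one leaves the state deadlocked as given.
The survivors complete as charlie, bravo, india, echo. Check, step by step (starting from the post-abort pool):
  pool = (0, 2)
  run charlie (needs (0, 1), free (0, 2)); after release of (2, 1) the pool is (2, 3)
  run bravo (needs (2, 2), free (2, 3)); after release of (1, 2) the pool is (3, 5)
  run india (needs (1, 5), free (3, 5)); after release of (0, 1) the pool is (3, 6)
  run echo (needs (3, 4), free (3, 6)); after release of (1, 0) the pool is (4, 6)


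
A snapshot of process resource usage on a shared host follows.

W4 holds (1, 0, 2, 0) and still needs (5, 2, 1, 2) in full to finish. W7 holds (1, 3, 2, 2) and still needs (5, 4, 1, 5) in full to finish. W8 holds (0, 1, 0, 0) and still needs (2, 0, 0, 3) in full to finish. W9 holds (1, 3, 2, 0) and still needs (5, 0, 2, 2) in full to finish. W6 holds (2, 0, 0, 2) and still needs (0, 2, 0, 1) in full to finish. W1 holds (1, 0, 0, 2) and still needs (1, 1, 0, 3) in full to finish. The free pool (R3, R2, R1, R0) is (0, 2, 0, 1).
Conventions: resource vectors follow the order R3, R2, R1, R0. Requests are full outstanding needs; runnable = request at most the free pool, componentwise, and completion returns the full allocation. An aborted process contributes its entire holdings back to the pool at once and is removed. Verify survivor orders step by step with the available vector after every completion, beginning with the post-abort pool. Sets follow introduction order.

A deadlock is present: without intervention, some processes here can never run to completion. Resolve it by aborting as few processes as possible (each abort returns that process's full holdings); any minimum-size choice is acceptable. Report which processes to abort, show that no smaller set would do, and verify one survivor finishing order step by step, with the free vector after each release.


Abort W7 and W9.
Key observation: no ordering could ever have run W4 before the abort of W7 and W9; with (2, 6, 4, 2) back in the pool it fits at step 4.
Why nothing smaller works — every single abort fails: W4 alone leaves W7 blocked (short on R3 and R2); W7 alone leaves W4 blocked (short on R3); W8 alone leaves W4 blocked (short on R3 and R1); W9 alone leaves W4 blocked (short on R3); W6 alone leaves W4 blocked (short on R3 and R1); W1 alone leaves W4 blocked (short on R3 and R1).
One survivor order: W8, W6, W1, W4. Check, step by step (post-abort pool first):
  pool = (2, 8, 4, 3)
  W8: need (2, 0, 0, 3) fits (2, 8, 4, 3); releases (0, 1, 0, 0), pool now (2, 9, 4, 3)
  W6: need (0, 2, 0, 1) fits (2, 9, 4, 3); releases (2, 0, 0, 2), pool now (4, 9, 4, 5)
  W1: need (1, 1, 0, 3) fits (4, 9, 4, 5); releases (1, 0, 0, 2), pool now (5, 9, 4, 7)
  W4: need (5, 2, 1, 2) fits (5, 9, 4, 7); releases (1, 0, 2, 0), pool now (6, 9, 6, 7)


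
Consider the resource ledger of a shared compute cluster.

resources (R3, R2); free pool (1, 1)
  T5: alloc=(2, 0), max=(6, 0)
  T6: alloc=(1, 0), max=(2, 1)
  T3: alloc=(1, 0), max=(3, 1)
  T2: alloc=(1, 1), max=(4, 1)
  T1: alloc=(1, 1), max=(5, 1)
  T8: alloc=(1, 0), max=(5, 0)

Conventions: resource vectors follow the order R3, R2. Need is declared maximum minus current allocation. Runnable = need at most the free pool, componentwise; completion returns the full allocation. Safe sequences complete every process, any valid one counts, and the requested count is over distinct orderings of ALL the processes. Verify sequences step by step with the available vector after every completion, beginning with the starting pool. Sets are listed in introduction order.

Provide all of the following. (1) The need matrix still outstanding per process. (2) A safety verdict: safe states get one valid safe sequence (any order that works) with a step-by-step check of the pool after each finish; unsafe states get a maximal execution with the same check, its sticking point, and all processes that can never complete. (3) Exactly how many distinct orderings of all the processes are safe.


(1) Need matrix, components ordered R3, R2:
  T5: (4, 0)
  T6: (1, 1)
  T3: (2, 1)
  T2: (3, 0)
  T1: (4, 0)
  T8: (4, 0)
(2) SAFE, for example via the order T6, T3, T2, T1, T5, T8.
Key observation: reading the order forward, T6 is the first process whose need (1, 1) meets the free pool (1, 1) exactly on a resource it requests.
Verifying each step:
  pool = (1, 1)
  T6: need (1, 1) fits (1, 1); releases (1, 0), pool now (2, 1)
  T3: need (2, 1) fits (2, 1); releases (1, 0), pool now (3, 1)
  T2: need (3, 0) fits (3, 1); releases (1, 1), pool now (4, 2)
  T1: need (4, 0) fits (4, 2); releases (1, 1), pool now (5, 3)
  T5: need (4, 0) fits (5, 3); releases (2, 0), pool now (7, 3)
  T8: need (4, 0) fits (7, 3); releases (1, 0), pool now (8, 3)
(3) The exact count: 6 of the possible complete orderings are safe sequences.


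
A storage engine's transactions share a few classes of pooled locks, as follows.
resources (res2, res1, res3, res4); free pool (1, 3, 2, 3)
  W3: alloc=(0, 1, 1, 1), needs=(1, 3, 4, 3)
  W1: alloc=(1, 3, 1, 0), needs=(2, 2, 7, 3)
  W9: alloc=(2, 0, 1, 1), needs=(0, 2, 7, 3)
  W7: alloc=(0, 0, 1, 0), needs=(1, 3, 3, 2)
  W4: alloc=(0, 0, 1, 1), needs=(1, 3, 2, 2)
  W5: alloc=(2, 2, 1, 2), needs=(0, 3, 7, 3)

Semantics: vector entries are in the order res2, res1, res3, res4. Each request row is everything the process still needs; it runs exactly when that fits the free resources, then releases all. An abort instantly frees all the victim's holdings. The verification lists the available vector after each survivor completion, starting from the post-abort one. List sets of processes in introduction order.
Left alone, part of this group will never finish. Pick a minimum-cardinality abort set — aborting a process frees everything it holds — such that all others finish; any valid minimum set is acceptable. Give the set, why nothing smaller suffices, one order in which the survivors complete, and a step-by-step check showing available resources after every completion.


The answer: abort W1 and W9.
Key observation: the returned (3, 3, 2, 1) from W1 and W9 is what brings W5 — unrunnable before, under any order — into play at step 4.
Why nothing smaller works — every single abort fails: W3 alone leaves W1 blocked (short on res2 and res3); W1 alone leaves W9 blocked (short on res3); W9 alone leaves W1 blocked (short on res3); W7 alone leaves W1 blocked (short on res2 and res3); W4 alone leaves W1 blocked (short on res2 and res3); W5 alone leaves W1 blocked (short on res3).
The survivors complete as W3, W4, W7, W5. Verifying each step (starting from the post-abort pool):
  pool = (4, 6, 4, 4)
  run W3 (needs (1, 3, 4, 3), free (4, 6, 4, 4)); after release of (0, 1, 1, 1) the pool is (4, 7, 5, 5)
  run W4 (needs (1, 3, 2, 2), free (4, 7, 5, 5)); after release of (0, 0, 1, 1) the pool is (4, 7, 6, 6)
  run W7 (needs (1, 3, 3, 2), free (4, 7, 6, 6)); after release of (0, 0, 1, 0) the pool is (4, 7, 7, 6)
  run W5 (needs (0, 3, 7, 3), free (4, 7, 7, 6)); after release of (2, 2, 1, 2) the pool is (6, 9, 8, 8)


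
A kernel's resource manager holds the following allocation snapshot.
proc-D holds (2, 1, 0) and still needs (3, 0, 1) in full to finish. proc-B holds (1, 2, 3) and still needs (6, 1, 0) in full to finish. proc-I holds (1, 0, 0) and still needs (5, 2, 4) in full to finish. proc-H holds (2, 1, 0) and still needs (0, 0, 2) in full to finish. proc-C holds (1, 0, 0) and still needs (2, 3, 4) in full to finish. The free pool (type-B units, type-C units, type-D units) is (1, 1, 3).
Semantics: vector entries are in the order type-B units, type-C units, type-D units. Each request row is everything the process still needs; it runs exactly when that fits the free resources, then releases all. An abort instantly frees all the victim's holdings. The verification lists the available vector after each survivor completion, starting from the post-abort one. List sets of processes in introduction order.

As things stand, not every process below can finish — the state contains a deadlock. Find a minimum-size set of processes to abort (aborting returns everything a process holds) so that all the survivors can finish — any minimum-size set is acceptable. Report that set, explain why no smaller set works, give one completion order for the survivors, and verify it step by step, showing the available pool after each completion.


Minimum abort set: proc-I.
Key observation: the returned (1, 0, 0) from proc-I is what brings proc-B — unrunnable before, under any order — into play at step 3.
Why nothing smaller works: aborting no one leaves the state deadlocked as given.
The survivors complete as proc-H, proc-D, proc-B, proc-C. Check, step by step (starting from the post-abort pool):
  pool = (2, 1, 3)
  run proc-H (needs (0, 0, 2), free (2, 1, 3)); after release of (2, 1, 0) the pool is (4, 2, 3)
  run proc-D (needs (3, 0, 1), free (4, 2, 3)); after release of (2, 1, 0) the pool is (6, 3, 3)
  run proc-B (needs (6, 1, 0), free (6, 3, 3)); after release of (1, 2, 3) the pool is (7, 5, 6)
  run proc-C (needs (2, 3, 4), free (7, 5, 6)); after release of (1, 0, 0) the pool is (8, 5, 6)


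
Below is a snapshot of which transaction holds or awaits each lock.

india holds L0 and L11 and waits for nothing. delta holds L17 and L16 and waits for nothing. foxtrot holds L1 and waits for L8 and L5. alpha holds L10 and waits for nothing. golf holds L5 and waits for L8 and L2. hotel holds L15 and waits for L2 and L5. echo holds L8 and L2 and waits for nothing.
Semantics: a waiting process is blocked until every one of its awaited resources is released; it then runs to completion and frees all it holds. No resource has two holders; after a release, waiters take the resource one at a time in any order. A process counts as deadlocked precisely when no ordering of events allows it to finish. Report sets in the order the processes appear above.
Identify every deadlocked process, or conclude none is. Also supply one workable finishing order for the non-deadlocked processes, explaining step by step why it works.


The deadlocked set is empty.
Key observation: although several processes wait, no cycle exists — each chain bottoms out at a free runner.
One completion order for the rest: alpha, echo, india, delta, golf, foxtrot, hotel.
Check, step by step:
  alpha: no waits; runs immediately, freeing L10
  echo: no waits; runs immediately, freeing L8 and L2
  india: no waits; runs immediately, freeing L0 and L11
  delta: no waits; runs immediately, freeing L17 and L16
  golf: everything it awaited (L8 and L2) is free; runs, freeing L5
  foxtrot: everything it awaited (L8 and L5) is free; runs, freeing L1
  hotel: everything it awaited (L2 and L5) is free; runs, freeing L15


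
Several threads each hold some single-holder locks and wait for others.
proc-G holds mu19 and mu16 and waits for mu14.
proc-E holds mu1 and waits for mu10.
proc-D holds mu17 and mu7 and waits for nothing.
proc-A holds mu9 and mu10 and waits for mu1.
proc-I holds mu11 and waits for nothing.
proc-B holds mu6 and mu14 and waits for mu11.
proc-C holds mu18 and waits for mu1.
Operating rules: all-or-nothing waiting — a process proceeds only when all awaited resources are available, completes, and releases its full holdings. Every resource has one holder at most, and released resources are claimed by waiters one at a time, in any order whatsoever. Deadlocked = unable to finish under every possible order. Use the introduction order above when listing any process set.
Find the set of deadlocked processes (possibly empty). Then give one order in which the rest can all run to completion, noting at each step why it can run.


The deadlocked set is proc-E, proc-A and proc-C.
Key observation: along proc-E -> proc-A -> proc-E, each member waits on what the next one holds — a deadlock; proc-C waits into the deadlock from upstream.
One completion order for the rest: proc-D, proc-I, proc-B, proc-G.
Verifying each step:
  proc-D: no waits; runs immediately, freeing mu17 and mu7
  proc-I: no waits; runs immediately, freeing mu11
  run proc-B (all its waits — mu11 — are resolved); releases mu6 and mu14
  run proc-G (all its waits — mu14 — are resolved); releases mu19 and mu16


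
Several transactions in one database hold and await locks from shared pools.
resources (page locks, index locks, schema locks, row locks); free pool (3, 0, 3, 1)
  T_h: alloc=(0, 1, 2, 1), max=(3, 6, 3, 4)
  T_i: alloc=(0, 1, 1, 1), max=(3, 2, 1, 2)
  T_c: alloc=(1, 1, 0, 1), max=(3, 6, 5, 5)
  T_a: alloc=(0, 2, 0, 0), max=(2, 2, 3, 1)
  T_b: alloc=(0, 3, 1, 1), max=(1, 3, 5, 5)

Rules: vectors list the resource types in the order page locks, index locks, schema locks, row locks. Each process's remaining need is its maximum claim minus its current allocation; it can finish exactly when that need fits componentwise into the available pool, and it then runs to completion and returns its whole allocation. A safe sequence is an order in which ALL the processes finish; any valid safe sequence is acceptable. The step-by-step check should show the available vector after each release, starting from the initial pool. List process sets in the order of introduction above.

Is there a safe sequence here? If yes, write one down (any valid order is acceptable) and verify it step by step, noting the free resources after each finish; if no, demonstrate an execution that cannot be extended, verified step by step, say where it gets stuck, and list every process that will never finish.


UNSAFE — no complete ordering exists.
Key observation: the wall is row locks: completing T_a, T_i brings the pool only to (3, 3, 4, 2), and all the rest need more.
The run T_a, T_i cannot be extended any further. Check, step by step:
  pool = (3, 0, 3, 1)
  T_a: need (2, 0, 3, 1) fits (3, 0, 3, 1); releases (0, 2, 0, 0), pool now (3, 2, 3, 1)
  T_i: need (3, 1, 0, 1) fits (3, 2, 3, 1); releases (0, 1, 1, 1), pool now (3, 3, 4, 2)
  blocked: T_h wants (3, 5, 1, 3), pool (3, 3, 4, 2) — not enough index locks and row locks
  blocked: T_c wants (2, 5, 5, 4), pool (3, 3, 4, 2) — not enough index locks, schema locks and row locks
  blocked: T_b wants (1, 0, 4, 4), pool (3, 3, 4, 2) — not enough row locks
Never able to finish: T_h, T_c and T_b.


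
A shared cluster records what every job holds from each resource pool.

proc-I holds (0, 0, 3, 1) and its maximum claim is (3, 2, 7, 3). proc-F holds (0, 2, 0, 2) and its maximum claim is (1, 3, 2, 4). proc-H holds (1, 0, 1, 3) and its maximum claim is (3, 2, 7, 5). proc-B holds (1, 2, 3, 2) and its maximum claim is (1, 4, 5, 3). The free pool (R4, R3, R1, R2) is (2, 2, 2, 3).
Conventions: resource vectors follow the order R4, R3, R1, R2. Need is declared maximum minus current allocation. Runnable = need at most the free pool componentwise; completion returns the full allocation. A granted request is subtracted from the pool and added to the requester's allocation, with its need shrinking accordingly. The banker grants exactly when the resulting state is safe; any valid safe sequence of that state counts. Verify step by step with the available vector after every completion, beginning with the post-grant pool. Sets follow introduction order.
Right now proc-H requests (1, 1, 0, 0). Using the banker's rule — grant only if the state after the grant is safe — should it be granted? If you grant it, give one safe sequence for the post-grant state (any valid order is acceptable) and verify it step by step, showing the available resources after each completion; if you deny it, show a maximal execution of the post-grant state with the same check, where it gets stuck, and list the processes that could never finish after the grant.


DENY: after the grant no complete ordering would exist.
Key observation: after proc-F, proc-B the pool peaks at (2, 5, 5, 7), and each blocked process is short somewhere: proc-I on R4; proc-H on R1.
Pretend the grant happened; the run proc-F, proc-B goes as far as possible. Walking it through:
  pool = (1, 1, 2, 3)
  proc-F needs (1, 1, 2, 2) <= (1, 1, 2, 3) -> finishes; pool += (0, 2, 0, 2) = (1, 3, 2, 5)
  proc-B needs (0, 2, 2, 1) <= (1, 3, 2, 5) -> finishes; pool += (1, 2, 3, 2) = (2, 5, 5, 7)
  proc-I cannot run: need (3, 2, 4, 2) vs free (2, 5, 5, 7) (insufficient R4)
  proc-H cannot run: need (1, 1, 6, 2) vs free (2, 5, 5, 7) (insufficient R1)
Had the request been granted, proc-I and proc-H could never finish.
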